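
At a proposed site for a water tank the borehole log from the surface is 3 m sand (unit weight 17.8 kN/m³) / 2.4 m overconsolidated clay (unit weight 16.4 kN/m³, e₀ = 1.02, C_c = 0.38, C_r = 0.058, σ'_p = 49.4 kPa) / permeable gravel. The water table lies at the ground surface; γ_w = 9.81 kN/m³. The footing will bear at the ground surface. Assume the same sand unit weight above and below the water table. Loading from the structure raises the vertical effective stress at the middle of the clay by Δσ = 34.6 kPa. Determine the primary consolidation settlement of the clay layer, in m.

S_c ≈ 0.0713 m

Mid-depth of clay below the ground surface: z = 3 + 2.4/2 = 4.2 m.
Total vertical stress at mid-clay: σ_v = 17.8×3 + 16.4×1.2 = 73.08 kPa.
Pore pressure: u = 9.81×(4.2 − 0) = 41.202 kPa.
Initial effective stress: σ'_0 = σ_v − u = 73.08 − 41.202 = 31.878 kPa.
Final effective stress: σ'_f = 31.878 + 34.6 = 66.478 kPa.
σ'_f = 66.478 > σ'_p = 49.4 kPa, so the stress path crosses the preconsolidation pressure — recompression up to σ'_p, then virgin compression beyond:
S_c = H/(1+e₀)·[C_r·log₁₀(σ'_p/σ'_0) + C_c·log₁₀(σ'_f/σ'_p)]
    = 2.4/2.02 × [0.058×log₁₀(49.4/31.878) + 0.38×log₁₀(66.478/49.4)]
    = 1.1881 × [0.011034 + 0.049001] = 0.07133 m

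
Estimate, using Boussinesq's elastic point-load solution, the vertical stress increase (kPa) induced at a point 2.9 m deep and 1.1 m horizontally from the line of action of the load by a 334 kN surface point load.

Δσ_z ≈ 13.5 kPa

Boussinesq vertical stress below a point load on an elastic half-space:
Δσ_z = 3P/(2πz²) · [1 + (r/z)²]^(−5/2)
r/z = 1.1/2.9 = 0.37931; [1+(r/z)²]^(−5/2) = 0.71458.
Δσ_z = 3×334/(2π×2.9²) × 0.71458 = 18.962 × 0.71458 = 13.55 kPa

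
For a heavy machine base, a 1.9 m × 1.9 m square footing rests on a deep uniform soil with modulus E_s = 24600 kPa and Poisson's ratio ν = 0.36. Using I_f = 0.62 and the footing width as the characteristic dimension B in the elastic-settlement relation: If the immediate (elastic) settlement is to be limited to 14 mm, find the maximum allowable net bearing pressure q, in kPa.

q ≈ 336 kPa

S_e = q·B·(1−ν²)/E_s · I_f  ⇒  q = S_e·E_s / (B·(1−ν²)·I_f).
q = 0.014 × 24600 / (1.9 × 0.8704 × 0.62) = 335.9 kPa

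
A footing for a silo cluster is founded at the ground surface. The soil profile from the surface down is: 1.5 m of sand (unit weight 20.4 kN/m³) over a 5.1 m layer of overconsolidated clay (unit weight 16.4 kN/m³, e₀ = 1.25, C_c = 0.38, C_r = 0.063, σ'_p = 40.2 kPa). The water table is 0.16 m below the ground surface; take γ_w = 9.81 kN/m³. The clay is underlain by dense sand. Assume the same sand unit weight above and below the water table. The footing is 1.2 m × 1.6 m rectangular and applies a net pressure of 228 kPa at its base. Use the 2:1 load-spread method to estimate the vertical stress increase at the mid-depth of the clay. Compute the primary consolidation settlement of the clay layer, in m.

S_c ≈ 0.0841 m

Mid-depth of clay below the ground surface: z = 1.5 + 5.1/2 = 4.05 m.
Total vertical stress at mid-clay: σ_v = 20.4×1.5 + 16.4×2.55 = 72.42 kPa.
Pore pressure: u = 9.81×(4.05 − 0.16) = 38.161 kPa.
Initial effective stress: σ'_0 = σ_v − u = 72.42 − 38.161 = 34.259 kPa.
Stress increase at mid-clay by the 2:1 spreading method:
Δσ = qBL/((B+z)(L+z)) = 228×1.2×1.6/((1.2+4.05)(1.6+4.05)) = 14.758 kPa
Final effective stress: σ'_f = 34.259 + 14.758 = 49.017 kPa.
σ'_f = 49.017 > σ'_p = 40.2 kPa, so the stress path crosses the preconsolidation pressure — recompression up to σ'_p, then virgin compression beyond:
S_c = H/(1+e₀)·[C_r·log₁₀(σ'_p/σ'_0) + C_c·log₁₀(σ'_f/σ'_p)]
    = 5.1/2.25 × [0.063×log₁₀(40.2/34.259) + 0.38×log₁₀(49.017/40.2)]
    = 2.2667 × [0.0043754 + 0.032726] = 0.0841 m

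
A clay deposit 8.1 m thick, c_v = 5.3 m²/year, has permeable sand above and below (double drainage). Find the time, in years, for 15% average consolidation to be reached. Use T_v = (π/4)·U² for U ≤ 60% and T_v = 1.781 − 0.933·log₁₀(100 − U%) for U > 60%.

t ≈ 0.0547 years

Drainage path length: H_d = H/2 = 4.05 m (double drainage).
U ≤ 60%: T_v = (π/4)·U² = (π/4)×0.15² = 0.017671.
t = T_v·H_d²/c_v = 0.017671×4.05²/5.3 = 0.05469 years.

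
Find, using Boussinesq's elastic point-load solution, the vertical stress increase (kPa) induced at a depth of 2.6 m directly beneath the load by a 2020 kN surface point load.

Δσ_z ≈ 143 kPa

Boussinesq vertical stress below a point load on an elastic half-space:
Δσ_z = 3P/(2πz²) · [1 + (r/z)²]^(−5/2)
r/z = 0/2.6 = 0; [1+(r/z)²]^(−5/2) = 1.
Δσ_z = 3×2020/(2π×2.6²) × 1 = 142.67 × 1 = 142.7 kPa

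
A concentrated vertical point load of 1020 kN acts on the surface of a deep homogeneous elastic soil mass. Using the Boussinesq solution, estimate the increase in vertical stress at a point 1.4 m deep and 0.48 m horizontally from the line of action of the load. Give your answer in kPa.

Boussinesq vertical stress below a point load on an elastic half-space:
Δσ_z = 3P/(2πz²) · [1 + (r/z)²]^(−5/2)
r/z = 0.48/1.4 = 0.34286; [1+(r/z)²]^(−5/2) = 0.75741.
Δσ_z = 3×1020/(2π×1.4²) × 0.75741 = 248.48 × 0.75741 = 188.2 kPa

Δσ_z ≈ 188 kPa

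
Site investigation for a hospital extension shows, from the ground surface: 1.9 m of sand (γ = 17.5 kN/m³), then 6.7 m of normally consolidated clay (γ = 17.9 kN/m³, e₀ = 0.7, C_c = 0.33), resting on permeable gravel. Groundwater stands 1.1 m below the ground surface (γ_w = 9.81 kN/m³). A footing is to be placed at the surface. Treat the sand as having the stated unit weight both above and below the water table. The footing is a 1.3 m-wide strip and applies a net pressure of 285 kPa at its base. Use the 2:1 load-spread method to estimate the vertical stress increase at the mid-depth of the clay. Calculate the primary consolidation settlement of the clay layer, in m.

S_c ≈ 0.413 m

Mid-depth of clay below the ground surface: z = 1.9 + 6.7/2 = 5.25 m.
Total vertical stress at mid-clay: σ_v = 17.5×1.9 + 17.9×3.35 = 93.215 kPa.
Pore pressure: u = 9.81×(5.25 − 1.1) = 40.712 kPa.
Initial effective stress: σ'_0 = σ_v − u = 93.215 − 40.712 = 52.503 kPa.
Stress increase at mid-clay by the 2:1 spreading method:
Δσ = qB/(B+z) = 285×1.3/(1.3+5.25) = 56.565 kPa
Final effective stress: σ'_f = σ'_0 + Δσ = 52.503 + 56.565 = 109.07 kPa.
Normally consolidated clay, so the full stress increment lies on the virgin compression line:
S_c = C_c·H/(1+e₀)·log₁₀(σ'_f/σ'_0) = 0.33×6.7/(1+0.7)×log₁₀(109.07/52.503)
    = 1.3006 × 0.31752 = 0.413 m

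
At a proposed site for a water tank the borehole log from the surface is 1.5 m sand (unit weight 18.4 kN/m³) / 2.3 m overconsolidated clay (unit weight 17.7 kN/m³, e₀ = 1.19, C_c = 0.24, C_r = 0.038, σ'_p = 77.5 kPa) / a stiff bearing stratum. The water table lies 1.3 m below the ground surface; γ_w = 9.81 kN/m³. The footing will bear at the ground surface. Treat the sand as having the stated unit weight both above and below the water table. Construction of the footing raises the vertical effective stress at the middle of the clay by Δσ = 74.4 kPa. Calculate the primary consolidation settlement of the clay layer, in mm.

S_c ≈ 51.4 mm

Mid-depth of clay below the ground surface: z = 1.5 + 2.3/2 = 2.65 m.
Total vertical stress at mid-clay: σ_v = 18.4×1.5 + 17.7×1.15 = 47.955 kPa.
Pore pressure: u = 9.81×(2.65 − 1.3) = 13.244 kPa.
Initial effective stress: σ'_0 = σ_v − u = 47.955 − 13.244 = 34.711 kPa.
Final effective stress: σ'_f = 34.711 + 74.4 = 109.11 kPa.
σ'_f = 109.11 > σ'_p = 77.5 kPa, so the stress path crosses the preconsolidation pressure — recompression up to σ'_p, then virgin compression beyond:
S_c = H/(1+e₀)·[C_r·log₁₀(σ'_p/σ'_0) + C_c·log₁₀(σ'_f/σ'_p)]
    = 2.3/2.19 × [0.038×log₁₀(77.5/34.711) + 0.24×log₁₀(109.11/77.5)]
    = 1.0502 × [0.013256 + 0.035655] = 0.05137 m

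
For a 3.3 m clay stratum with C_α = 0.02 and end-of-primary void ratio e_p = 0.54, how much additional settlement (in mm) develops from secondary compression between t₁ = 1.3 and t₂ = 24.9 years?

Secondary compression: S_s = C_α·H/(1+e_p)·log₁₀(t₂/t₁)
S_s = 0.02×3.3/(1+0.54)×log₁₀(24.9/1.3)
    = 0.04286 × 1.282 = 0.05495 m

S_s ≈ 55 mm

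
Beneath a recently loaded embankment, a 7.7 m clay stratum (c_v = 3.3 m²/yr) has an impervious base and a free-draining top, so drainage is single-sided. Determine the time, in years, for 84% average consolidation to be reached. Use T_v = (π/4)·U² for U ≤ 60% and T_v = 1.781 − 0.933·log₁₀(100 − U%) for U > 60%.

t ≈ 11.8 years

Drainage path length: H_d = H = 7.7 m (single drainage).
U > 60%: T_v = 1.781 − 0.933·log₁₀(100 − 84) = 0.65756.
t = T_v·H_d²/c_v = 0.65756×7.7²/3.3 = 11.81 years.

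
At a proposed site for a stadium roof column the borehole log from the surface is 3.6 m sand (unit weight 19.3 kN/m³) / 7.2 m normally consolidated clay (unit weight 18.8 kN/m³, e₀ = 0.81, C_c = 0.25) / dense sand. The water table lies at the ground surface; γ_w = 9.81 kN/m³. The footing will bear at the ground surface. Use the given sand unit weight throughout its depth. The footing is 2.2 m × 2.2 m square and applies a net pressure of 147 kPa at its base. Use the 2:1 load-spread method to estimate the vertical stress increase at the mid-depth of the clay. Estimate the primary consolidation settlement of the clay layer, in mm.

Mid-depth of clay below the ground surface: z = 3.6 + 7.2/2 = 7.2 m.
Total vertical stress at mid-clay: σ_v = 19.3×3.6 + 18.8×3.6 = 137.16 kPa.
Pore pressure: u = 9.81×(7.2 − 0) = 70.632 kPa.
Initial effective stress: σ'_0 = σ_v − u = 137.16 − 70.632 = 66.528 kPa.
Stress increase at mid-clay by the 2:1 spreading method:
Δσ = qBL/((B+z)(L+z)) = 147×2.2×2.2/((2.2+7.2)(2.2+7.2)) = 8.0521 kPa
Final effective stress: σ'_f = σ'_0 + Δσ = 66.528 + 8.0521 = 74.58 kPa.
Normally consolidated clay, so the full stress increment lies on the virgin compression line:
S_c = C_c·H/(1+e₀)·log₁₀(σ'_f/σ'_0) = 0.25×7.2/(1+0.81)×log₁₀(74.58/66.528)
    = 0.99448 × 0.049618 = 0.04934 m

S_c ≈ 49.3 mm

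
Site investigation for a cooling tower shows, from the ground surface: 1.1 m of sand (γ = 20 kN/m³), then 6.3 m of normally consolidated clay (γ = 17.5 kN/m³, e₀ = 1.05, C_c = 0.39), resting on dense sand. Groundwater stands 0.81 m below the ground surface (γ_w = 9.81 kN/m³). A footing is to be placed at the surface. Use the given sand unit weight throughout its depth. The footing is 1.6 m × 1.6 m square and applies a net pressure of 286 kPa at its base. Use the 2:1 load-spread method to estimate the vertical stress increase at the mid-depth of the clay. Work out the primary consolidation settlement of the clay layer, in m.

S_c ≈ 0.209 m

Mid-depth of clay below the ground surface: z = 1.1 + 6.3/2 = 4.25 m.
Total vertical stress at mid-clay: σ_v = 20×1.1 + 17.5×3.15 = 77.125 kPa.
Pore pressure: u = 9.81×(4.25 − 0.81) = 33.746 kPa.
Initial effective stress: σ'_0 = σ_v − u = 77.125 − 33.746 = 43.379 kPa.
Stress increase at mid-clay by the 2:1 spreading method:
Δσ = qBL/((B+z)(L+z)) = 286×1.6×1.6/((1.6+4.25)(1.6+4.25)) = 21.394 kPa
Final effective stress: σ'_f = σ'_0 + Δσ = 43.379 + 21.394 = 64.773 kPa.
Normally consolidated clay, so the full stress increment lies on the virgin compression line:
S_c = C_c·H/(1+e₀)·log₁₀(σ'_f/σ'_0) = 0.39×6.3/(1+1.05)×log₁₀(64.773/43.379)
    = 1.1985 × 0.17411 = 0.2087 m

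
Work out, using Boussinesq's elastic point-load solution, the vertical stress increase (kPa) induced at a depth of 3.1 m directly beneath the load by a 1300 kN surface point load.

Boussinesq vertical stress below a point load on an elastic half-space:
Δσ_z = 3P/(2πz²) · [1 + (r/z)²]^(−5/2)
r/z = 0/3.1 = 0; [1+(r/z)²]^(−5/2) = 1.
Δσ_z = 3×1300/(2π×3.1²) × 1 = 64.589 × 1 = 64.59 kPa

Δσ_z ≈ 64.6 kPa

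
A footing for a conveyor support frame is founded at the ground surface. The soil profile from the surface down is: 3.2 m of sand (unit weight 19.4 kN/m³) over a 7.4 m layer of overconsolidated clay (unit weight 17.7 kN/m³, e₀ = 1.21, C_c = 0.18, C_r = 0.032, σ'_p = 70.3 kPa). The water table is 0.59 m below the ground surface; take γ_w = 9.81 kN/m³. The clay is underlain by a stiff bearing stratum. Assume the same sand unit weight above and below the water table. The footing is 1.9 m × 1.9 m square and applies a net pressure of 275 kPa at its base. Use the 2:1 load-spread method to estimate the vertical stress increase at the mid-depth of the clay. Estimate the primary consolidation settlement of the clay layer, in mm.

S_c ≈ 32 mm

Mid-depth of clay below the ground surface: z = 3.2 + 7.4/2 = 6.9 m.
Total vertical stress at mid-clay: σ_v = 19.4×3.2 + 17.7×3.7 = 127.57 kPa.
Pore pressure: u = 9.81×(6.9 − 0.59) = 61.901 kPa.
Initial effective stress: σ'_0 = σ_v − u = 127.57 − 61.901 = 65.669 kPa.
Stress increase at mid-clay by the 2:1 spreading method:
Δσ = qBL/((B+z)(L+z)) = 275×1.9×1.9/((1.9+6.9)(1.9+6.9)) = 12.82 kPa
Final effective stress: σ'_f = 65.669 + 12.82 = 78.489 kPa.
σ'_f = 78.489 > σ'_p = 70.3 kPa, so the stress path crosses the preconsolidation pressure — recompression up to σ'_p, then virgin compression beyond:
S_c = H/(1+e₀)·[C_r·log₁₀(σ'_p/σ'_0) + C_c·log₁₀(σ'_f/σ'_p)]
    = 7.4/2.21 × [0.032×log₁₀(70.3/65.669) + 0.18×log₁₀(78.489/70.3)]
    = 3.3484 × [0.00094704 + 0.0086136] = 0.03201 m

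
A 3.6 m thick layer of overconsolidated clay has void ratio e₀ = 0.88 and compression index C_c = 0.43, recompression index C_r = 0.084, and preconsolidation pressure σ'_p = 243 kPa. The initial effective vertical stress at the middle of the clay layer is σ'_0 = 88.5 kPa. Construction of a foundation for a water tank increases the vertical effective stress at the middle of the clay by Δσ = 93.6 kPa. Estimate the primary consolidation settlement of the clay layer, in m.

S_c ≈ 0.0504 m

Final effective stress: σ'_f = 88.5 + 93.6 = 182.1 kPa.
σ'_f = 182.1 ≤ σ'_p = 243 kPa, so the clay remains overconsolidated and only the recompression index applies:
S_c = C_r·H/(1+e₀)·log₁₀(σ'_f/σ'_0) = 0.084×3.6/1.88×log₁₀(182.1/88.5)
    = 0.16085 × 0.31337 = 0.05041 m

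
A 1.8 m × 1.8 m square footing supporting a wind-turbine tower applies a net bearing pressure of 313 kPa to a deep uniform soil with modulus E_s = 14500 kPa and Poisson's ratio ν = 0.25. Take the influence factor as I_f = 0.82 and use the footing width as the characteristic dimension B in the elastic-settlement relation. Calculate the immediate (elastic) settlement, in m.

S_e ≈ 0.0299 m

Immediate (elastic) settlement: S_e = q·B·(1−ν²)/E_s · I_f.
S_e = 313 × 1.8 × (1 − 0.25²) / 14500 × 0.82
    = 313 × 1.8 × 0.9375 / 14500 × 0.82
    = 0.02987 m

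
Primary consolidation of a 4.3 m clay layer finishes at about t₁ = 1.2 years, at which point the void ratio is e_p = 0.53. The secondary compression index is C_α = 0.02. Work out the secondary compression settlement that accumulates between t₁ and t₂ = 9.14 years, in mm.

S_s ≈ 49.6 mm

Secondary compression: S_s = C_α·H/(1+e_p)·log₁₀(t₂/t₁)
S_s = 0.02×4.3/(1+0.53)×log₁₀(9.14/1.2)
    = 0.05621 × 0.8818 = 0.04956 m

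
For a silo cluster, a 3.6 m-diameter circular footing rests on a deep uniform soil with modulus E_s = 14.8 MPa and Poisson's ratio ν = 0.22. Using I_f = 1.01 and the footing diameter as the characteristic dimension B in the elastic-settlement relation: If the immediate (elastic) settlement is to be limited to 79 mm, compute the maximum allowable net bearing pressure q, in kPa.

E_s = 14.8 MPa = 14800 kPa.
S_e = q·B·(1−ν²)/E_s · I_f  ⇒  q = S_e·E_s / (B·(1−ν²)·I_f).
q = 0.079 × 14800 / (3.6 × 0.9516 × 1.01) = 337.9 kPa

q ≈ 338 kPa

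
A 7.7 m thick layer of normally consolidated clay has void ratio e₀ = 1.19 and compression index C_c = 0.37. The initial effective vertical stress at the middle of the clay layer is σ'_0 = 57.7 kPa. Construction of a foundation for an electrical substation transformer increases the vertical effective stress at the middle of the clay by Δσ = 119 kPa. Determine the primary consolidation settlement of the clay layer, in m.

S_c ≈ 0.632 m

Final effective stress: σ'_f = σ'_0 + Δσ = 57.7 + 119 = 176.7 kPa.
Normally consolidated clay, so the full stress increment lies on the virgin compression line:
S_c = C_c·H/(1+e₀)·log₁₀(σ'_f/σ'_0) = 0.37×7.7/(1+1.19)×log₁₀(176.7/57.7)
    = 1.3009 × 0.48606 = 0.6323 m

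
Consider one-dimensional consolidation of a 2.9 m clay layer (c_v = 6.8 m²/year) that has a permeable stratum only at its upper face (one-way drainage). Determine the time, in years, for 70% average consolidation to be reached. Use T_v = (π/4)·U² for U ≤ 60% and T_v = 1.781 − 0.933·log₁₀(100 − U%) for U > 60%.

t ≈ 0.498 years

Drainage path length: H_d = H = 2.9 m (single drainage).
U > 60%: T_v = 1.781 − 0.933·log₁₀(100 − 70) = 0.40285.
t = T_v·H_d²/c_v = 0.40285×2.9²/6.8 = 0.4982 years.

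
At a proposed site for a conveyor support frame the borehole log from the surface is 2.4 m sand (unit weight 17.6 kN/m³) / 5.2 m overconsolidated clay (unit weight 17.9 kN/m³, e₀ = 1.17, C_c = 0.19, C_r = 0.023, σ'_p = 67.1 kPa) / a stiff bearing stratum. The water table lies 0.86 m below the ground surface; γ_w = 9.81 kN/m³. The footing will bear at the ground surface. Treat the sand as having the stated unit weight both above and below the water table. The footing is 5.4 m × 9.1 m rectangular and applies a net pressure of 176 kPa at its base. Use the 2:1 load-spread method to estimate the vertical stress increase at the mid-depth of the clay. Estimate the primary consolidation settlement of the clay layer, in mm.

S_c ≈ 100 mm

Mid-depth of clay below the ground surface: z = 2.4 + 5.2/2 = 5 m.
Total vertical stress at mid-clay: σ_v = 17.6×2.4 + 17.9×2.6 = 88.78 kPa.
Pore pressure: u = 9.81×(5 − 0.86) = 40.613 kPa.
Initial effective stress: σ'_0 = σ_v − u = 88.78 − 40.613 = 48.167 kPa.
Stress increase at mid-clay by the 2:1 spreading method:
Δσ = qBL/((B+z)(L+z)) = 176×5.4×9.1/((5.4+5)(9.1+5)) = 58.979 kPa
Final effective stress: σ'_f = 48.167 + 58.979 = 107.15 kPa.
σ'_f = 107.15 > σ'_p = 67.1 kPa, so the stress path crosses the preconsolidation pressure — recompression up to σ'_p, then virgin compression beyond:
S_c = H/(1+e₀)·[C_r·log₁₀(σ'_p/σ'_0) + C_c·log₁₀(σ'_f/σ'_p)]
    = 5.2/2.17 × [0.023×log₁₀(67.1/48.167) + 0.19×log₁₀(107.15/67.1)]
    = 2.3963 × [0.0033114 + 0.038621] = 0.1005 m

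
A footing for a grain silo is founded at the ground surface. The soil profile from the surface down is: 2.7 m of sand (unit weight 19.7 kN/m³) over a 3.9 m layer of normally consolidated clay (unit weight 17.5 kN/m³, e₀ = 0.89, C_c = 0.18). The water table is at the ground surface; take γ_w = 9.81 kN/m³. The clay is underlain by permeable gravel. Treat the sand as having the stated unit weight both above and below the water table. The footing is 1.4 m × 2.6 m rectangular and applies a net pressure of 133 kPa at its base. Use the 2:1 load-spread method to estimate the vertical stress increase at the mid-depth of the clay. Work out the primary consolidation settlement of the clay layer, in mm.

Mid-depth of clay below the ground surface: z = 2.7 + 3.9/2 = 4.65 m.
Total vertical stress at mid-clay: σ_v = 19.7×2.7 + 17.5×1.95 = 87.315 kPa.
Pore pressure: u = 9.81×(4.65 − 0) = 45.617 kPa.
Initial effective stress: σ'_0 = σ_v − u = 87.315 − 45.617 = 41.698 kPa.
Stress increase at mid-clay by the 2:1 spreading method:
Δσ = qBL/((B+z)(L+z)) = 133×1.4×2.6/((1.4+4.65)(2.6+4.65)) = 11.037 kPa
Final effective stress: σ'_f = σ'_0 + Δσ = 41.698 + 11.037 = 52.735 kPa.
Normally consolidated clay, so the full stress increment lies on the virgin compression line:
S_c = C_c·H/(1+e₀)·log₁₀(σ'_f/σ'_0) = 0.18×3.9/(1+0.89)×log₁₀(52.735/41.698)
    = 0.37143 × 0.10198 = 0.03788 m

S_c ≈ 37.9 mm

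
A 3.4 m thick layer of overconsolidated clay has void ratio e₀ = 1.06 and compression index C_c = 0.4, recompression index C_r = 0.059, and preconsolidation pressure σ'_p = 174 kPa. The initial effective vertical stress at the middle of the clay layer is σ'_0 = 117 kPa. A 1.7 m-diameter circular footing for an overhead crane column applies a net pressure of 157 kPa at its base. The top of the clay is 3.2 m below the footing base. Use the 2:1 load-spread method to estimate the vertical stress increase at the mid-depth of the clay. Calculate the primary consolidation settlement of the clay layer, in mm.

S_c ≈ 3.61 mm

Mid-depth of clay below the footing base: z = 3.2 + 3.4/2 = 4.9 m.
Stress increase at mid-clay by the 2:1 spreading method:
Δσ ≈ qD²/(D+z)² = 157×1.7²/(1.7+4.9)² = 10.416 kPa
Final effective stress: σ'_f = 117 + 10.416 = 127.42 kPa.
σ'_f = 127.42 ≤ σ'_p = 174 kPa, so the clay remains overconsolidated and only the recompression index applies:
S_c = C_r·H/(1+e₀)·log₁₀(σ'_f/σ'_0) = 0.059×3.4/2.06×log₁₀(127.42/117)
    = 0.097379 × 0.037052 = 0.003608 m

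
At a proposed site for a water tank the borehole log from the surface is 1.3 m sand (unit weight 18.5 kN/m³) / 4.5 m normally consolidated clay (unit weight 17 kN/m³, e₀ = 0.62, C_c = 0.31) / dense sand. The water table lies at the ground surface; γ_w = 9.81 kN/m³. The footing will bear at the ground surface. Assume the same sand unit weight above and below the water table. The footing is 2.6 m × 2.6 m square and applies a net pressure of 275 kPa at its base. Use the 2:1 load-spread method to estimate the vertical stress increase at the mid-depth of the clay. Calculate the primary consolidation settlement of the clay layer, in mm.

Mid-depth of clay below the ground surface: z = 1.3 + 4.5/2 = 3.55 m.
Total vertical stress at mid-clay: σ_v = 18.5×1.3 + 17×2.25 = 62.3 kPa.
Pore pressure: u = 9.81×(3.55 − 0) = 34.825 kPa.
Initial effective stress: σ'_0 = σ_v − u = 62.3 − 34.825 = 27.475 kPa.
Stress increase at mid-clay by the 2:1 spreading method:
Δσ = qBL/((B+z)(L+z)) = 275×2.6×2.6/((2.6+3.55)(2.6+3.55)) = 49.151 kPa
Final effective stress: σ'_f = σ'_0 + Δσ = 27.475 + 49.151 = 76.626 kPa.
Normally consolidated clay, so the full stress increment lies on the virgin compression line:
S_c = C_c·H/(1+e₀)·log₁₀(σ'_f/σ'_0) = 0.31×4.5/(1+0.62)×log₁₀(76.626/27.475)
    = 0.86111 × 0.44544 = 0.3836 m

S_c ≈ 384 mm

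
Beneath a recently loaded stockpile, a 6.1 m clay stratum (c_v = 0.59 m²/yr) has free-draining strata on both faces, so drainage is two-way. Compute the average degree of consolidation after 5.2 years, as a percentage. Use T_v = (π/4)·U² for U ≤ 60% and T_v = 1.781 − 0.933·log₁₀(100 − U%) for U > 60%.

U ≈ 64.1 %

Drainage path length: H_d = H/2 = 3.05 m (double drainage).
T_v = c_v·t/H_d² = 0.59×5.2/3.05² = 0.3298.
T_v = 0.3298 corresponds to the U > 60% branch:
U = 1 − 10^((1.781 − T_v)/0.933)/100 = 0.6407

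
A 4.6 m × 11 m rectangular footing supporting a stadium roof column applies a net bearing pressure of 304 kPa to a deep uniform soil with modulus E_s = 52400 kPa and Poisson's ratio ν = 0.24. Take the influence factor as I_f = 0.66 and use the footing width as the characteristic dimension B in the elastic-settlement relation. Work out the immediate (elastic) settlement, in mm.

S_e ≈ 16.6 mm

Immediate (elastic) settlement: S_e = q·B·(1−ν²)/E_s · I_f.
S_e = 304 × 4.6 × (1 − 0.24²) / 52400 × 0.66
    = 304 × 4.6 × 0.9424 / 52400 × 0.66
    = 0.0166 m = 16.6 mm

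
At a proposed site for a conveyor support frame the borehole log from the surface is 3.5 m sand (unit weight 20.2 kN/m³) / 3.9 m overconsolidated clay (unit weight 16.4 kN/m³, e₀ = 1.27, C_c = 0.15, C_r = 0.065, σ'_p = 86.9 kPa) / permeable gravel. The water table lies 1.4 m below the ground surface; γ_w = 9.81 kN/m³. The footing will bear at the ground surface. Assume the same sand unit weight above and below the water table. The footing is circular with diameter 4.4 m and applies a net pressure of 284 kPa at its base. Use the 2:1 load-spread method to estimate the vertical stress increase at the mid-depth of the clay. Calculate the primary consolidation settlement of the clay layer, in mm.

S_c ≈ 51.4 mm

Mid-depth of clay below the ground surface: z = 3.5 + 3.9/2 = 5.45 m.
Total vertical stress at mid-clay: σ_v = 20.2×3.5 + 16.4×1.95 = 102.68 kPa.
Pore pressure: u = 9.81×(5.45 − 1.4) = 39.73 kPa.
Initial effective stress: σ'_0 = σ_v − u = 102.68 − 39.73 = 62.95 kPa.
Stress increase at mid-clay by the 2:1 spreading method:
Δσ ≈ qD²/(D+z)² = 284×4.4²/(4.4+5.45)² = 56.67 kPa
Final effective stress: σ'_f = 62.95 + 56.67 = 119.62 kPa.
σ'_f = 119.62 > σ'_p = 86.9 kPa, so the stress path crosses the preconsolidation pressure — recompression up to σ'_p, then virgin compression beyond:
S_c = H/(1+e₀)·[C_r·log₁₀(σ'_p/σ'_0) + C_c·log₁₀(σ'_f/σ'_p)]
    = 3.9/2.27 × [0.065×log₁₀(86.9/62.95) + 0.15×log₁₀(119.62/86.9)]
    = 1.7181 × [0.0091016 + 0.020818] = 0.0514 m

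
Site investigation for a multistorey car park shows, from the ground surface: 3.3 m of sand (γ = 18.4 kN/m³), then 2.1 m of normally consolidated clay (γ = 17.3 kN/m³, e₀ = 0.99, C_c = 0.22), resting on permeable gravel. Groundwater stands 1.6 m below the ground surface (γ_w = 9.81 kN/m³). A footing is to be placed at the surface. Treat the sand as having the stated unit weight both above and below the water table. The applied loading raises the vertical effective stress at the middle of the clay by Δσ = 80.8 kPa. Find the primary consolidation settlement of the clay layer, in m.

Mid-depth of clay below the ground surface: z = 3.3 + 2.1/2 = 4.35 m.
Total vertical stress at mid-clay: σ_v = 18.4×3.3 + 17.3×1.05 = 78.885 kPa.
Pore pressure: u = 9.81×(4.35 − 1.6) = 26.978 kPa.
Initial effective stress: σ'_0 = σ_v − u = 78.885 − 26.978 = 51.907 kPa.
Final effective stress: σ'_f = σ'_0 + Δσ = 51.907 + 80.8 = 132.71 kPa.
Normally consolidated clay, so the full stress increment lies on the virgin compression line:
S_c = C_c·H/(1+e₀)·log₁₀(σ'_f/σ'_0) = 0.22×2.1/(1+0.99)×log₁₀(132.71/51.907)
    = 0.23216 × 0.40768 = 0.09465 m

S_c ≈ 0.0946 m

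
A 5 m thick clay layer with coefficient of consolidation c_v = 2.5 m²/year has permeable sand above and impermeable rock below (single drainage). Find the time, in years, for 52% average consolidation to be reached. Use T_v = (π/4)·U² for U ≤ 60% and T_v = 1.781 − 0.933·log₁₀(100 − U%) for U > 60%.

Drainage path length: H_d = H = 5 m (single drainage).
U ≤ 60%: T_v = (π/4)·U² = (π/4)×0.52² = 0.21237.
t = T_v·H_d²/c_v = 0.21237×5²/2.5 = 2.124 years.

t ≈ 2.12 years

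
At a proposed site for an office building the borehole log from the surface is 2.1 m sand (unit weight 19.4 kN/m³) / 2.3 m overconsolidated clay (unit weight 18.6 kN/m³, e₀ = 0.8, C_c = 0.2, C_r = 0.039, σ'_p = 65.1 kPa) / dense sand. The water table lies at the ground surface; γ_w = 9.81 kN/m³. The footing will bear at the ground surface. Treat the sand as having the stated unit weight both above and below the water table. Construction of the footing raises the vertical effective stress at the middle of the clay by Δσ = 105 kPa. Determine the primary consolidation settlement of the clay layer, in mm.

S_c ≈ 97.7 mm

Mid-depth of clay below the ground surface: z = 2.1 + 2.3/2 = 3.25 m.
Total vertical stress at mid-clay: σ_v = 19.4×2.1 + 18.6×1.15 = 62.13 kPa.
Pore pressure: u = 9.81×(3.25 − 0) = 31.883 kPa.
Initial effective stress: σ'_0 = σ_v − u = 62.13 − 31.883 = 30.247 kPa.
Final effective stress: σ'_f = 30.247 + 105 = 135.25 kPa.
σ'_f = 135.25 > σ'_p = 65.1 kPa, so the stress path crosses the preconsolidation pressure — recompression up to σ'_p, then virgin compression beyond:
S_c = H/(1+e₀)·[C_r·log₁₀(σ'_p/σ'_0) + C_c·log₁₀(σ'_f/σ'_p)]
    = 2.3/1.8 × [0.039×log₁₀(65.1/30.247) + 0.2×log₁₀(135.25/65.1)]
    = 1.2778 × [0.012983 + 0.063511] = 0.09774 m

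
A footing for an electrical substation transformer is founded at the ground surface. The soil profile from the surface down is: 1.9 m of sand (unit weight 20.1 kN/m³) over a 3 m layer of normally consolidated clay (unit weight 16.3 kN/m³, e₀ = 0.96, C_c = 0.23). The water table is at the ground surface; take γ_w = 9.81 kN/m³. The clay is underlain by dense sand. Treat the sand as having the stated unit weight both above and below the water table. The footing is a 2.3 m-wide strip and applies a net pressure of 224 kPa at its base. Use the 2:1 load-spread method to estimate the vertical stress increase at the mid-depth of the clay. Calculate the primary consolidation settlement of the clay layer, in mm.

S_c ≈ 215 mm

Mid-depth of clay below the ground surface: z = 1.9 + 3/2 = 3.4 m.
Total vertical stress at mid-clay: σ_v = 20.1×1.9 + 16.3×1.5 = 62.64 kPa.
Pore pressure: u = 9.81×(3.4 − 0) = 33.354 kPa.
Initial effective stress: σ'_0 = σ_v − u = 62.64 − 33.354 = 29.286 kPa.
Stress increase at mid-clay by the 2:1 spreading method:
Δσ = qB/(B+z) = 224×2.3/(2.3+3.4) = 90.386 kPa
Final effective stress: σ'_f = σ'_0 + Δσ = 29.286 + 90.386 = 119.67 kPa.
Normally consolidated clay, so the full stress increment lies on the virgin compression line:
S_c = C_c·H/(1+e₀)·log₁₀(σ'_f/σ'_0) = 0.23×3/(1+0.96)×log₁₀(119.67/29.286)
    = 0.35204 × 0.61133 = 0.2152 m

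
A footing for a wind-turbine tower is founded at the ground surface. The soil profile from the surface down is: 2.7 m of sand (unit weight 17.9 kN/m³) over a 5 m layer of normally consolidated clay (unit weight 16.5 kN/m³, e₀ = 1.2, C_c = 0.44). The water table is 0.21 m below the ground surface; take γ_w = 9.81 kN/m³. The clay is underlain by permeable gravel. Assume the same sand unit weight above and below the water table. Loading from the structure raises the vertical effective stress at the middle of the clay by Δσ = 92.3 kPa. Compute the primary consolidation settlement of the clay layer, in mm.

Mid-depth of clay below the ground surface: z = 2.7 + 5/2 = 5.2 m.
Total vertical stress at mid-clay: σ_v = 17.9×2.7 + 16.5×2.5 = 89.58 kPa.
Pore pressure: u = 9.81×(5.2 − 0.21) = 48.952 kPa.
Initial effective stress: σ'_0 = σ_v − u = 89.58 − 48.952 = 40.628 kPa.
Final effective stress: σ'_f = σ'_0 + Δσ = 40.628 + 92.3 = 132.93 kPa.
Normally consolidated clay, so the full stress increment lies on the virgin compression line:
S_c = C_c·H/(1+e₀)·log₁₀(σ'_f/σ'_0) = 0.44×5/(1+1.2)×log₁₀(132.93/40.628)
    = 1 × 0.5148 = 0.5148 m

S_c ≈ 515 mm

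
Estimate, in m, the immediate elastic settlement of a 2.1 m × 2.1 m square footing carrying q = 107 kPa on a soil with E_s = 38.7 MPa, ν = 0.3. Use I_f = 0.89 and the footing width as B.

S_e ≈ 0.0047 m

Immediate (elastic) settlement: S_e = q·B·(1−ν²)/E_s · I_f.
E_s = 38.7 MPa = 38700 kPa.
S_e = 107 × 2.1 × (1 − 0.3²) / 38700 × 0.89
    = 107 × 2.1 × 0.91 / 38700 × 0.89
    = 0.004702 m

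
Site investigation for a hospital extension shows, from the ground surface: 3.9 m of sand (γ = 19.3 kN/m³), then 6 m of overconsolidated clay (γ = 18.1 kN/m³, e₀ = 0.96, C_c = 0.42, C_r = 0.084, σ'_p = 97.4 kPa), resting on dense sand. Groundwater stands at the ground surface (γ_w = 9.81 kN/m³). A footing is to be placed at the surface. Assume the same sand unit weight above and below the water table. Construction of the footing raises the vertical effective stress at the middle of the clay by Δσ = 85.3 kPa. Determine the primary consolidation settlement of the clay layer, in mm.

S_c ≈ 281 mm

Mid-depth of clay below the ground surface: z = 3.9 + 6/2 = 6.9 m.
Total vertical stress at mid-clay: σ_v = 19.3×3.9 + 18.1×3 = 129.57 kPa.
Pore pressure: u = 9.81×(6.9 − 0) = 67.689 kPa.
Initial effective stress: σ'_0 = σ_v − u = 129.57 − 67.689 = 61.881 kPa.
Final effective stress: σ'_f = 61.881 + 85.3 = 147.18 kPa.
σ'_f = 147.18 > σ'_p = 97.4 kPa, so the stress path crosses the preconsolidation pressure — recompression up to σ'_p, then virgin compression beyond:
S_c = H/(1+e₀)·[C_r·log₁₀(σ'_p/σ'_0) + C_c·log₁₀(σ'_f/σ'_p)]
    = 6/1.96 × [0.084×log₁₀(97.4/61.881) + 0.42×log₁₀(147.18/97.4)]
    = 3.0612 × [0.016548 + 0.075302] = 0.2812 m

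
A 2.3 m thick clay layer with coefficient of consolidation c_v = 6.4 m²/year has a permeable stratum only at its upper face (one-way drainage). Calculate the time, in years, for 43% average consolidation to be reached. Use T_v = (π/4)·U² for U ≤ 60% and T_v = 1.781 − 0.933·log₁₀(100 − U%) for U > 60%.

Drainage path length: H_d = H = 2.3 m (single drainage).
U ≤ 60%: T_v = (π/4)·U² = (π/4)×0.43² = 0.14522.
t = T_v·H_d²/c_v = 0.14522×2.3²/6.4 = 0.12 years.

t ≈ 0.12 years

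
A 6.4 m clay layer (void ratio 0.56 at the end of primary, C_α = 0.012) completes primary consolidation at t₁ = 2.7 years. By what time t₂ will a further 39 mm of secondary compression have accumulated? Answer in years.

t₂ ≈ 16.7 years

S_s = C_α·H/(1+e_p)·log₁₀(t₂/t₁) ⇒ log₁₀(t₂/t₁) = S_s·(1+e_p)/(C_α·H).
log₁₀(t₂/t₁) = 0.039 × (1+0.56) / (0.012×6.4) = 0.7922
t₂ = t₁ × 10^0.7922 = 2.7 × 6.197 = 16.73 years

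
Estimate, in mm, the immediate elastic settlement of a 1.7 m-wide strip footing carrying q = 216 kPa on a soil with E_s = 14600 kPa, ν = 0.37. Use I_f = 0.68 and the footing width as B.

Immediate (elastic) settlement: S_e = q·B·(1−ν²)/E_s · I_f.
S_e = 216 × 1.7 × (1 − 0.37²) / 14600 × 0.68
    = 216 × 1.7 × 0.8631 / 14600 × 0.68
    = 0.01476 m = 14.76 mm

S_e ≈ 14.8 mm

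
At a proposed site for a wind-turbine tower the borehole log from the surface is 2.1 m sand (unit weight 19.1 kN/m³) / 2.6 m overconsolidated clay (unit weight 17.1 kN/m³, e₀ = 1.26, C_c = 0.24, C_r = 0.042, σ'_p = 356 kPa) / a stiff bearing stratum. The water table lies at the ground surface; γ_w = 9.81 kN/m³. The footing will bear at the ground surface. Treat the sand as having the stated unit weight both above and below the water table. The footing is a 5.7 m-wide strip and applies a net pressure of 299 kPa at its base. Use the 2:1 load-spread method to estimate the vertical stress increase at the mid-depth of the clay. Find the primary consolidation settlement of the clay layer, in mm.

S_c ≈ 42.2 mm

Mid-depth of clay below the ground surface: z = 2.1 + 2.6/2 = 3.4 m.
Total vertical stress at mid-clay: σ_v = 19.1×2.1 + 17.1×1.3 = 62.34 kPa.
Pore pressure: u = 9.81×(3.4 − 0) = 33.354 kPa.
Initial effective stress: σ'_0 = σ_v − u = 62.34 − 33.354 = 28.986 kPa.
Stress increase at mid-clay by the 2:1 spreading method:
Δσ = qB/(B+z) = 299×5.7/(5.7+3.4) = 187.29 kPa
Final effective stress: σ'_f = 28.986 + 187.29 = 216.28 kPa.
σ'_f = 216.28 ≤ σ'_p = 356 kPa, so the clay remains overconsolidated and only the recompression index applies:
S_c = C_r·H/(1+e₀)·log₁₀(σ'_f/σ'_0) = 0.042×2.6/2.26×log₁₀(216.28/28.986)
    = 0.048317 × 0.87283 = 0.04217 m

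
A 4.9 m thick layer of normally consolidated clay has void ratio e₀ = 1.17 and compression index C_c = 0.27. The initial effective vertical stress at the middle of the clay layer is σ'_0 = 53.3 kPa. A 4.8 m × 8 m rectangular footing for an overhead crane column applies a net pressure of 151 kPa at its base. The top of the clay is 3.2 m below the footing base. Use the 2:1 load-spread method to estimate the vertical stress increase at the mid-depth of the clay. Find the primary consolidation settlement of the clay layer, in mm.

S_c ≈ 150 mm

Mid-depth of clay below the footing base: z = 3.2 + 4.9/2 = 5.65 m.
Stress increase at mid-clay by the 2:1 spreading method:
Δσ = qBL/((B+z)(L+z)) = 151×4.8×8/((4.8+5.65)(8+5.65)) = 40.65 kPa
Final effective stress: σ'_f = σ'_0 + Δσ = 53.3 + 40.65 = 93.95 kPa.
Normally consolidated clay, so the full stress increment lies on the virgin compression line:
S_c = C_c·H/(1+e₀)·log₁₀(σ'_f/σ'_0) = 0.27×4.9/(1+1.17)×log₁₀(93.95/53.3)
    = 0.60968 × 0.24617 = 0.1501 m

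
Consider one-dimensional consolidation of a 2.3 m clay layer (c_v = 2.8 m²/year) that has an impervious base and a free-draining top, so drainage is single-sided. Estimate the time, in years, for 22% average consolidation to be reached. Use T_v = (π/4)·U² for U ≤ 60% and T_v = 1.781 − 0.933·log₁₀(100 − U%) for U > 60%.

t ≈ 0.0718 years

Drainage path length: H_d = H = 2.3 m (single drainage).
U ≤ 60%: T_v = (π/4)·U² = (π/4)×0.22² = 0.038013.
t = T_v·H_d²/c_v = 0.038013×2.3²/2.8 = 0.07182 years.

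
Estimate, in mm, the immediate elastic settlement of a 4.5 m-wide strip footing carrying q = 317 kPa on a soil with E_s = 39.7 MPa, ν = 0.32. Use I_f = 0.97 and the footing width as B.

Immediate (elastic) settlement: S_e = q·B·(1−ν²)/E_s · I_f.
E_s = 39.7 MPa = 39700 kPa.
S_e = 317 × 4.5 × (1 − 0.32²) / 39700 × 0.97
    = 317 × 4.5 × 0.8976 / 39700 × 0.97
    = 0.03128 m = 31.28 mm

S_e ≈ 31.3 mm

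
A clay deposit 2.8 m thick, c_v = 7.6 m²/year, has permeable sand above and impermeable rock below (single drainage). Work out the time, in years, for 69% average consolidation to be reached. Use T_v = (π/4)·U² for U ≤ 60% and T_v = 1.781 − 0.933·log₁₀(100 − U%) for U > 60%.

t ≈ 0.402 years

Drainage path length: H_d = H = 2.8 m (single drainage).
U > 60%: T_v = 1.781 − 0.933·log₁₀(100 − 69) = 0.38956.
t = T_v·H_d²/c_v = 0.38956×2.8²/7.6 = 0.4019 years.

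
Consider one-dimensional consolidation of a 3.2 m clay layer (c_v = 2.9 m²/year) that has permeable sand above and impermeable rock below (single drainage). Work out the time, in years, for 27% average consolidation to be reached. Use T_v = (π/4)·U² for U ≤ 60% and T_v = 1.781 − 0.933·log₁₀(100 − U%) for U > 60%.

Drainage path length: H_d = H = 3.2 m (single drainage).
U ≤ 60%: T_v = (π/4)·U² = (π/4)×0.27² = 0.057256.
t = T_v·H_d²/c_v = 0.057256×3.2²/2.9 = 0.2022 years.

t ≈ 0.202 years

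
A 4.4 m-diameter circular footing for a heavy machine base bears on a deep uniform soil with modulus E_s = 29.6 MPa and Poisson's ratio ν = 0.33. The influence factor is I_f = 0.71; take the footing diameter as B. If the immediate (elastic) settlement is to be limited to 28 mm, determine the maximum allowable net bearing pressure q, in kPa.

E_s = 29.6 MPa = 29600 kPa.
S_e = q·B·(1−ν²)/E_s · I_f  ⇒  q = S_e·E_s / (B·(1−ν²)·I_f).
q = 0.028 × 29600 / (4.4 × 0.8911 × 0.71) = 297.7 kPa

q ≈ 298 kPa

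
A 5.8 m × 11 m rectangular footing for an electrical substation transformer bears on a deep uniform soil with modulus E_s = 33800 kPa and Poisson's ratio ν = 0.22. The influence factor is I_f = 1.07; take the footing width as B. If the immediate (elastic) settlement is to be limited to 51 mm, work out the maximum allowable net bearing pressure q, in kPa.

q ≈ 292 kPa

S_e = q·B·(1−ν²)/E_s · I_f  ⇒  q = S_e·E_s / (B·(1−ν²)·I_f).
q = 0.051 × 33800 / (5.8 × 0.9516 × 1.07) = 291.9 kPa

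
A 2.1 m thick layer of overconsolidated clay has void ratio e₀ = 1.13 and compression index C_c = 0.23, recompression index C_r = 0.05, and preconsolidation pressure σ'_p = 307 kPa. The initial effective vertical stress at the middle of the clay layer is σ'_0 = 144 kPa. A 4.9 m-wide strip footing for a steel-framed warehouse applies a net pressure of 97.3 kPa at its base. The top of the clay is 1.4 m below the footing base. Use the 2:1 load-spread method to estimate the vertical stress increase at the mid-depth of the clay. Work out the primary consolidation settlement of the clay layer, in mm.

S_c ≈ 7.96 mm

Mid-depth of clay below the footing base: z = 1.4 + 2.1/2 = 2.45 m.
Stress increase at mid-clay by the 2:1 spreading method:
Δσ = qB/(B+z) = 97.3×4.9/(4.9+2.45) = 64.867 kPa
Final effective stress: σ'_f = 144 + 64.867 = 208.87 kPa.
σ'_f = 208.87 ≤ σ'_p = 307 kPa, so the clay remains overconsolidated and only the recompression index applies:
S_c = C_r·H/(1+e₀)·log₁₀(σ'_f/σ'_0) = 0.05×2.1/2.13×log₁₀(208.87/144)
    = 0.049296 × 0.16151 = 0.007962 m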